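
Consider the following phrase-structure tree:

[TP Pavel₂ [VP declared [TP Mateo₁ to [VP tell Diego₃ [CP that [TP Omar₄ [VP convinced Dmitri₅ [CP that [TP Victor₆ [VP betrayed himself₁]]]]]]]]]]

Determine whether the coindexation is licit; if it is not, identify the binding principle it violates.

Principle A

The two coindexed NPs are *Mateo₁* and *himself₁*.
*himself₁* is an anaphor. Principle A requires it to be bound within its binding domain — the embedded TP, whose subject is Victor₆.
Within that domain it is c-commanded by *Victor₆*, which does not share its index.
*Mateo₁* does c-command the anaphor, but from outside its binding domain.
The anaphor is unbound in its domain → Principle A violation.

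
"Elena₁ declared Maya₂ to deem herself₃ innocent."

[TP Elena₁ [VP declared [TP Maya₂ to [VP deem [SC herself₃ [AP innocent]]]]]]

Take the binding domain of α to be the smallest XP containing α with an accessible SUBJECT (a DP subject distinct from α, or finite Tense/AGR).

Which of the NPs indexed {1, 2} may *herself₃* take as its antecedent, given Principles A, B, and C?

{2}

*herself* is an anaphor, so Principle A applies: it must be bound in its binding domain.
Binding domain of *herself₃*: the embedded TP, whose subject is Maya₂.
*Elena₁* c-commands the anaphor but is outside its binding domain → cannot satisfy Principle A.
*Maya₂* c-commands the anaphor within its binding domain → licit binder.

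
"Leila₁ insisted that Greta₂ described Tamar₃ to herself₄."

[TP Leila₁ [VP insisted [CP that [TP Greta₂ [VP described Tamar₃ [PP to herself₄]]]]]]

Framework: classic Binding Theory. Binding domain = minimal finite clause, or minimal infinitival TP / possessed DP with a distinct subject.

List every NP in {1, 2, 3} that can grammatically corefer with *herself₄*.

*herself* is an anaphor, so Principle A applies: it must be bound in its binding domain.
Binding domain of *herself₄*: the embedded TP, whose subject is Greta₂.
*Leila₁* c-commands the anaphor but is outside its binding domain → cannot satisfy Principle A.
*Greta₂* c-commands the anaphor within its binding domain → licit binder.
*Tamar₃* c-commands the anaphor within its binding domain → licit binder.

{2, 3}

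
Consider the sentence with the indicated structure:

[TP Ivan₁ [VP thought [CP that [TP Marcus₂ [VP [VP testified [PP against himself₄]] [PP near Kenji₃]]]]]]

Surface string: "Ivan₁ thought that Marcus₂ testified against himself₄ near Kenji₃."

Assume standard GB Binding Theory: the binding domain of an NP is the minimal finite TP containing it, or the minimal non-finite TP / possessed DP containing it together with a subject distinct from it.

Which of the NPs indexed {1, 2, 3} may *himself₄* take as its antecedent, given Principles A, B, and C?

{2}

*himself* is an anaphor, so Principle A applies: it must be bound in its binding domain.
Binding domain of *himself₄*: the embedded TP, whose subject is Marcus₂.
*Ivan₁* c-commands the anaphor but is outside its binding domain → cannot satisfy Principle A.
*Marcus₂* c-commands the anaphor within its binding domain → licit binder.
*Kenji₃* does not c-command the anaphor → cannot bind it.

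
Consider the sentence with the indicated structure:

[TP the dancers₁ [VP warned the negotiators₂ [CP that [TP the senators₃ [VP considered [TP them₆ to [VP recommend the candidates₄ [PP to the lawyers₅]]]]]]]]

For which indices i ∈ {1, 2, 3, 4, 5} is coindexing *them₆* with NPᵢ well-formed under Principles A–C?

*them* is a pronoun, so Principle B applies: it must be free in its binding domain.
Binding domain of *them₆*: the embedded TP, whose subject is the senators₃.
*the dancers₁* c-commands the pronoun but from outside its binding domain, and is not c-commanded by it → coindexation permitted.
*the negotiators₂* c-commands the pronoun but from outside its binding domain, and is not c-commanded by it → coindexation permitted.
*the senators₃* c-commands the pronoun within its binding domain → coindexation would violate Principle B.
*the candidates₄*: the pronoun c-commands this R-expression → coindexation would violate Principle C on *the candidates₄*.
*the lawyers₅*: the pronoun c-commands this R-expression → coindexation would violate Principle C on *the lawyers₅*.

{1, 2}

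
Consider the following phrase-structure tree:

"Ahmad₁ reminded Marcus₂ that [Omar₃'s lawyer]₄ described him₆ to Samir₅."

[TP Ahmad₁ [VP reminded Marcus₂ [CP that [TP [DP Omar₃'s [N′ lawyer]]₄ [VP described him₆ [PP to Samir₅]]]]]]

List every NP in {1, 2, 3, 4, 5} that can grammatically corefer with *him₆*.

{1, 2, 3}

*him* is a pronoun, so Principle B applies: it must be free in its binding domain.
Binding domain of *him₆*: the embedded TP, whose subject is [Omar₃'s lawyer]₄.
*Ahmad₁* c-commands the pronoun but from outside its binding domain, and is not c-commanded by it → coindexation permitted.
*Marcus₂* c-commands the pronoun but from outside its binding domain, and is not c-commanded by it → coindexation permitted.
*Omar₃* and the pronoun do not c-command one another → neither Principle B nor Principle C is at stake; coindexation permitted.
*[Omar₃'s lawyer]₄* c-commands the pronoun within its binding domain → coindexation would violate Principle B.
*Samir₅*: the pronoun c-commands this R-expression → coindexation would violate Principle C on *Samir₅*.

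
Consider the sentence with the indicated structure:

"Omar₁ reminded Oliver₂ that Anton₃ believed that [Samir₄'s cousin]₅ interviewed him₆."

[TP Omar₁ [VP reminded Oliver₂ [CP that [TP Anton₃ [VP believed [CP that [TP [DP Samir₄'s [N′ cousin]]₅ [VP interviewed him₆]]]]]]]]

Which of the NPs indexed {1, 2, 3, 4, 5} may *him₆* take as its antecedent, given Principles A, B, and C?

{1, 2, 3, 4}

*him* is a pronoun, so Principle B applies: it must be free in its binding domain.
Binding domain of *him₆*: the embedded TP, whose subject is [Samir₄'s cousin]₅.
*Omar₁* c-commands the pronoun but from outside its binding domain, and is not c-commanded by it → coindexation permitted.
*Oliver₂* c-commands the pronoun but from outside its binding domain, and is not c-commanded by it → coindexation permitted.
*Anton₃* c-commands the pronoun but from outside its binding domain, and is not c-commanded by it → coindexation permitted.
*Samir₄* and the pronoun do not c-command one another → neither Principle B nor Principle C is at stake; coindexation permitted.
*[Samir₄'s cousin]₅* c-commands the pronoun within its binding domain → coindexation would violate Principle B.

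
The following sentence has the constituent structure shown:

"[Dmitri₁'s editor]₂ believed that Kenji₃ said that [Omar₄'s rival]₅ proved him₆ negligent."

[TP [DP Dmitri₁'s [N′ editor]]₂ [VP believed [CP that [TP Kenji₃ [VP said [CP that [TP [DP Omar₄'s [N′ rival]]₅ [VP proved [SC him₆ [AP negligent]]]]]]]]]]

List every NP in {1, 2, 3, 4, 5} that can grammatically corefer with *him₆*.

{1, 2, 3, 4}

*him* is a pronoun, so Principle B applies: it must be free in its binding domain.
Binding domain of *him₆*: the embedded TP, whose subject is [Omar₄'s rival]₅.
*Dmitri₁* and the pronoun do not c-command one another → neither Principle B nor Principle C is at stake; coindexation permitted.
*[Dmitri₁'s editor]₂* c-commands the pronoun but from outside its binding domain, and is not c-commanded by it → coindexation permitted.
*Kenji₃* c-commands the pronoun but from outside its binding domain, and is not c-commanded by it → coindexation permitted.
*Omar₄* and the pronoun do not c-command one another → neither Principle B nor Principle C is at stake; coindexation permitted.
*[Omar₄'s rival]₅* c-commands the pronoun within its binding domain → coindexation would violate Principle B.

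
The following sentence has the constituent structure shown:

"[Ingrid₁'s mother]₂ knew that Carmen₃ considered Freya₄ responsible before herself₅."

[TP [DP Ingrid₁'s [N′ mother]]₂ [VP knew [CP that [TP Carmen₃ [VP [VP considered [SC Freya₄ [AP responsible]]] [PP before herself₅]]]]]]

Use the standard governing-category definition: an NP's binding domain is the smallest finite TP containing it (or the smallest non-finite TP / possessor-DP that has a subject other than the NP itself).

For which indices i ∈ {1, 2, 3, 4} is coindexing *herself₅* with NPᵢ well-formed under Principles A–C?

{3}

*herself* is an anaphor, so Principle A applies: it must be bound in its binding domain.
Binding domain of *herself₅*: the embedded TP, whose subject is Carmen₃.
*Ingrid₁* does not c-command the anaphor → cannot bind it.
*[Ingrid₁'s mother]₂* c-commands the anaphor but is outside its binding domain → cannot satisfy Principle A.
*Carmen₃* c-commands the anaphor within its binding domain → licit binder.
*Freya₄* does not c-command the anaphor → cannot bind it.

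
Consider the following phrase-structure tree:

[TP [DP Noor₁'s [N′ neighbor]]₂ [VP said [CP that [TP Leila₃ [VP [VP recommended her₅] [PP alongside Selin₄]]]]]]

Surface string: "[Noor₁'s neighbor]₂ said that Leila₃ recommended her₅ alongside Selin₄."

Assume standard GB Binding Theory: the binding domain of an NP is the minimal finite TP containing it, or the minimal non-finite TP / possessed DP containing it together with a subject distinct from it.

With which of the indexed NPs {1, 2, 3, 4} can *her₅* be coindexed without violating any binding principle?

*her* is a pronoun, so Principle B applies: it must be free in its binding domain.
Binding domain of *her₅*: the embedded TP, whose subject is Leila₃.
*Noor₁* and the pronoun do not c-command one another → neither Principle B nor Principle C is at stake; coindexation permitted.
*[Noor₁'s neighbor]₂* c-commands the pronoun but from outside its binding domain, and is not c-commanded by it → coindexation permitted.
*Leila₃* c-commands the pronoun within its binding domain → coindexation would violate Principle B.
*Selin₄* and the pronoun do not c-command one another → neither Principle B nor Principle C is at stake; coindexation permitted.

{1, 2, 4}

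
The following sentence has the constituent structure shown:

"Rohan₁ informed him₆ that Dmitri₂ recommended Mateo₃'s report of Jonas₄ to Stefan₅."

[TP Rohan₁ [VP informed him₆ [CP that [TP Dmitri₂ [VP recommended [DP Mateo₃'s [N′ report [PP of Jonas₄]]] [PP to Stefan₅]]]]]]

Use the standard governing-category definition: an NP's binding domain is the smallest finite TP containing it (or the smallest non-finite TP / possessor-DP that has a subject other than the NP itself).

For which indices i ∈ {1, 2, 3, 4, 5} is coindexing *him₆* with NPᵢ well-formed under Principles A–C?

none

*him* is a pronoun, so Principle B applies: it must be free in its binding domain.
Binding domain of *him₆*: the matrix TP, whose subject is Rohan₁.
*Rohan₁* c-commands the pronoun within its binding domain → coindexation would violate Principle B.
*Dmitri₂*: the pronoun c-commands this R-expression → coindexation would violate Principle C on *Dmitri₂*.
*Mateo₃*: the pronoun c-commands this R-expression → coindexation would violate Principle C on *Mateo₃*.
*Jonas₄*: the pronoun c-commands this R-expression → coindexation would violate Principle C on *Jonas₄*.
*Stefan₅*: the pronoun c-commands this R-expression → coindexation would violate Principle C on *Stefan₅*.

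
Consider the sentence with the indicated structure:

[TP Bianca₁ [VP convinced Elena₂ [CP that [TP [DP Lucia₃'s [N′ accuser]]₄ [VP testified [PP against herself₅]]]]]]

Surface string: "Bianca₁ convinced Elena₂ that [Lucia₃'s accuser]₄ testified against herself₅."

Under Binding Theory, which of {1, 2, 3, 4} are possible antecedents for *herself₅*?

*herself* is an anaphor, so Principle A applies: it must be bound in its binding domain.
Binding domain of *herself₅*: the embedded TP, whose subject is [Lucia₃'s accuser]₄.
*Bianca₁* c-commands the anaphor but is outside its binding domain → cannot satisfy Principle A.
*Elena₂* c-commands the anaphor but is outside its binding domain → cannot satisfy Principle A.
*Lucia₃* does not c-command the anaphor → cannot bind it.
*[Lucia₃'s accuser]₄* c-commands the anaphor within its binding domain → licit binder.

{4}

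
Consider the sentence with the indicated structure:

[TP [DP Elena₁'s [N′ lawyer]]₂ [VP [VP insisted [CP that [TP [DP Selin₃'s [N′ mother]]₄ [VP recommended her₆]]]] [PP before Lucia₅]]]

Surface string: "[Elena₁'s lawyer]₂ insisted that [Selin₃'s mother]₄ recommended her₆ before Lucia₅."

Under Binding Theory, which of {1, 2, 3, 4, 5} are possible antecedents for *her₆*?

*her* is a pronoun, so Principle B applies: it must be free in its binding domain.
Binding domain of *her₆*: the embedded TP, whose subject is [Selin₃'s mother]₄.
*Elena₁* and the pronoun do not c-command one another → neither Principle B nor Principle C is at stake; coindexation permitted.
*[Elena₁'s lawyer]₂* c-commands the pronoun but from outside its binding domain, and is not c-commanded by it → coindexation permitted.
*Selin₃* and the pronoun do not c-command one another → neither Principle B nor Principle C is at stake; coindexation permitted.
*[Selin₃'s mother]₄* c-commands the pronoun within its binding domain → coindexation would violate Principle B.
*Lucia₅* and the pronoun do not c-command one another → neither Principle B nor Principle C is at stake; coindexation permitted.

{1, 2, 3, 5}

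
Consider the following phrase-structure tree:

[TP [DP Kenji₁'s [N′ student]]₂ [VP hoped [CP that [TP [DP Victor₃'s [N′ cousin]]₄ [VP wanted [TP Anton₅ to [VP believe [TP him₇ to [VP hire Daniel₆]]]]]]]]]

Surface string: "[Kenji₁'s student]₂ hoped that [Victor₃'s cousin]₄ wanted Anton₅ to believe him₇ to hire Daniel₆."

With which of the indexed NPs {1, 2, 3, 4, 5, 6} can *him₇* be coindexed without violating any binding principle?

{1, 2, 3, 4}

*him* is a pronoun, so Principle B applies: it must be free in its binding domain.
Binding domain of *him₇*: the embedded TP, whose subject is Anton₅.
*Kenji₁* and the pronoun do not c-command one another → neither Principle B nor Principle C is at stake; coindexation permitted.
*[Kenji₁'s student]₂* c-commands the pronoun but from outside its binding domain, and is not c-commanded by it → coindexation permitted.
*Victor₃* and the pronoun do not c-command one another → neither Principle B nor Principle C is at stake; coindexation permitted.
*[Victor₃'s cousin]₄* c-commands the pronoun but from outside its binding domain, and is not c-commanded by it → coindexation permitted.
*Anton₅* c-commands the pronoun within its binding domain → coindexation would violate Principle B.
*Daniel₆*: the pronoun c-commands this R-expression → coindexation would violate Principle C on *Daniel₆*.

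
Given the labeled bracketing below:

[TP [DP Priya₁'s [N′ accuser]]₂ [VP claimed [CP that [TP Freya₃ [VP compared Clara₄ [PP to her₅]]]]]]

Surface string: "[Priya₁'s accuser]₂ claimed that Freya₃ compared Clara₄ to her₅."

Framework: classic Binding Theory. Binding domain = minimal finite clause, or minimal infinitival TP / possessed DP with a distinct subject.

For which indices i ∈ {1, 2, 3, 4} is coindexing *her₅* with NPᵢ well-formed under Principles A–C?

{1, 2}

*her* is a pronoun, so Principle B applies: it must be free in its binding domain.
Binding domain of *her₅*: the embedded TP, whose subject is Freya₃.
*Priya₁* and the pronoun do not c-command one another → neither Principle B nor Principle C is at stake; coindexation permitted.
*[Priya₁'s accuser]₂* c-commands the pronoun but from outside its binding domain, and is not c-commanded by it → coindexation permitted.
*Freya₃* c-commands the pronoun within its binding domain → coindexation would violate Principle B.
*Clara₄* c-commands the pronoun within its binding domain → coindexation would violate Principle B.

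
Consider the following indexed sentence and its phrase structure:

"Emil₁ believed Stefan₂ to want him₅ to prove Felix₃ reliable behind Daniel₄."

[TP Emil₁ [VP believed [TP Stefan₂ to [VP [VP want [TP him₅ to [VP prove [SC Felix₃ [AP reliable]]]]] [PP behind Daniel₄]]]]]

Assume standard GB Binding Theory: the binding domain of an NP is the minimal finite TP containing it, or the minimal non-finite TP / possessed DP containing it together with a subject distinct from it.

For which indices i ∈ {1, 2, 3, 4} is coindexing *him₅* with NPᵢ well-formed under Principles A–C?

*him* is a pronoun, so Principle B applies: it must be free in its binding domain.
Binding domain of *him₅*: the embedded TP, whose subject is Stefan₂.
*Emil₁* c-commands the pronoun but from outside its binding domain, and is not c-commanded by it → coindexation permitted.
*Stefan₂* c-commands the pronoun within its binding domain → coindexation would violate Principle B.
*Felix₃*: the pronoun c-commands this R-expression → coindexation would violate Principle C on *Felix₃*.
*Daniel₄* and the pronoun do not c-command one another → neither Principle B nor Principle C is at stake; coindexation permitted.

{1, 4}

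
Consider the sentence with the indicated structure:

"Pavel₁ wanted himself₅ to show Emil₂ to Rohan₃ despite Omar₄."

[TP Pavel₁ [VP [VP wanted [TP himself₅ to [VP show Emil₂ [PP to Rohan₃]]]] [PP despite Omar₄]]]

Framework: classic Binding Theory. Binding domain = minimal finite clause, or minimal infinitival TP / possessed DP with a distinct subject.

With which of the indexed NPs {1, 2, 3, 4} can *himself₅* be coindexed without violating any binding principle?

{1}

*himself* is an anaphor, so Principle A applies: it must be bound in its binding domain.
Binding domain of *himself₅*: the matrix TP, whose subject is Pavel₁.
*Pavel₁* c-commands the anaphor within its binding domain → licit binder.
*Emil₂* does not c-command the anaphor → cannot bind it.
*Rohan₃* does not c-command the anaphor → cannot bind it.
*Omar₄* does not c-command the anaphor → cannot bind it.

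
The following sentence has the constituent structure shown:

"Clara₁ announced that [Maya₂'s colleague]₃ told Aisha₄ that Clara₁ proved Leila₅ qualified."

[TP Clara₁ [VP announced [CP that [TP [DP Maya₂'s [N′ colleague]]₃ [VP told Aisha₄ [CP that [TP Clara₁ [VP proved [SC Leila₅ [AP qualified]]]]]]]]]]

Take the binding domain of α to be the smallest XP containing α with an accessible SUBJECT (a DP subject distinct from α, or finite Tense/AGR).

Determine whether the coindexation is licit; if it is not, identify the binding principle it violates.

The two coindexed NPs are *Clara₁* (the lower occurrence) and *Clara₁* (the higher occurrence).
*Clara₁* (the lower occurrence) is an R-expression. Principle C requires it to be free everywhere.
*Clara₁* (the higher occurrence) c-commands it and carries the same index.
The R-expression is bound → Principle C violation.

Principle C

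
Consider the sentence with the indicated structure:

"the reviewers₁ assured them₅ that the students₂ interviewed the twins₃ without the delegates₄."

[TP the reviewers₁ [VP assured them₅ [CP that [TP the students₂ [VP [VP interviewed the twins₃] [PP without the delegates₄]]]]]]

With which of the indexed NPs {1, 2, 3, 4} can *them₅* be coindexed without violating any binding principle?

*them* is a pronoun, so Principle B applies: it must be free in its binding domain.
Binding domain of *them₅*: the matrix TP, whose subject is the reviewers₁.
*the reviewers₁* c-commands the pronoun within its binding domain → coindexation would violate Principle B.
*the students₂*: the pronoun c-commands this R-expression → coindexation would violate Principle C on *the students₂*.
*the twins₃*: the pronoun c-commands this R-expression → coindexation would violate Principle C on *the twins₃*.
*the delegates₄*: the pronoun c-commands this R-expression → coindexation would violate Principle C on *the delegates₄*.

none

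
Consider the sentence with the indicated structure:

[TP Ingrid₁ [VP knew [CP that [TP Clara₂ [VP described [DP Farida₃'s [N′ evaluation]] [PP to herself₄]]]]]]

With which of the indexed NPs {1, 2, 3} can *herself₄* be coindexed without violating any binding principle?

*herself* is an anaphor, so Principle A applies: it must be bound in its binding domain.
Binding domain of *herself₄*: the embedded TP, whose subject is Clara₂.
*Ingrid₁* c-commands the anaphor but is outside its binding domain → cannot satisfy Principle A.
*Clara₂* c-commands the anaphor within its binding domain → licit binder.
*Farida₃* does not c-command the anaphor → cannot bind it.

{2}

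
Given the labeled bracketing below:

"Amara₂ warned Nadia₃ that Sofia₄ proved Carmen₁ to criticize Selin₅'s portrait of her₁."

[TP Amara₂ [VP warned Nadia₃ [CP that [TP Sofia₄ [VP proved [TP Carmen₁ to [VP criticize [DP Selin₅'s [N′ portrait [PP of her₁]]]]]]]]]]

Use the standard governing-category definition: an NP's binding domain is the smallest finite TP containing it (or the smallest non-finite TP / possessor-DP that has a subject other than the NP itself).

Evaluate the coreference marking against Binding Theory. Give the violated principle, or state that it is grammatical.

grammatical

The two coindexed NPs are *Carmen₁* and *her₁*.
*her₁* is a pronoun; its binding domain is the possessed DP, whose subject is Selin₅. Within that domain it is c-commanded only by *Selin₅*, which carries a different index — the pronoun is free locally, so Principle B holds.
*Carmen₁* is an R-expression; *her₁* does not c-command it, and no other NP shares its index, so Principle C is satisfied.
All principles are respected.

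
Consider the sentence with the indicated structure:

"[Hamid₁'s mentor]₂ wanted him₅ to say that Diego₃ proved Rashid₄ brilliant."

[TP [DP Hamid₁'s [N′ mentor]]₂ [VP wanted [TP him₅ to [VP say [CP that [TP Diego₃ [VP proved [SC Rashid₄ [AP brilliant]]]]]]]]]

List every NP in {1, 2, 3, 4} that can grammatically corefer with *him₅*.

*him* is a pronoun, so Principle B applies: it must be free in its binding domain.
Binding domain of *him₅*: the matrix TP, whose subject is [Hamid₁'s mentor]₂.
*Hamid₁* and the pronoun do not c-command one another → neither Principle B nor Principle C is at stake; coindexation permitted.
*[Hamid₁'s mentor]₂* c-commands the pronoun within its binding domain → coindexation would violate Principle B.
*Diego₃*: the pronoun c-commands this R-expression → coindexation would violate Principle C on *Diego₃*.
*Rashid₄*: the pronoun c-commands this R-expression → coindexation would violate Principle C on *Rashid₄*.

{1}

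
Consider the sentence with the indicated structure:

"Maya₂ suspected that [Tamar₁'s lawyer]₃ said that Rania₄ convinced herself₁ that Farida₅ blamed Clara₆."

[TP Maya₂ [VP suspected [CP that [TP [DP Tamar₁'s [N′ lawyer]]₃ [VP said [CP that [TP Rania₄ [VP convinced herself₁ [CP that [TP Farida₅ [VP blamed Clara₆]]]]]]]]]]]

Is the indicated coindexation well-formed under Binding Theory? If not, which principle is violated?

Principle A

The two coindexed NPs are *Tamar₁* and *herself₁*.
*herself₁* is an anaphor. Principle A requires it to be bound within its binding domain — the embedded TP, whose subject is Rania₄.
Within that domain it is c-commanded by *Rania₄*, which does not share its index.
*Tamar₁* does not c-command the anaphor at all.
The anaphor is unbound in its domain → Principle A violation.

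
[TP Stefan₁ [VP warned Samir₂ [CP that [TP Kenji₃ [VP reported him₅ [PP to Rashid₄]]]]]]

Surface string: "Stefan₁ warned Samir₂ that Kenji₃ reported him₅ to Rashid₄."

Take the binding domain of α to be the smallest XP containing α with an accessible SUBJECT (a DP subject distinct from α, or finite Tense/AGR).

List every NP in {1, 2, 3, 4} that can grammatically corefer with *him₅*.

*him* is a pronoun, so Principle B applies: it must be free in its binding domain.
Binding domain of *him₅*: the embedded TP, whose subject is Kenji₃.
*Stefan₁* c-commands the pronoun but from outside its binding domain, and is not c-commanded by it → coindexation permitted.
*Samir₂* c-commands the pronoun but from outside its binding domain, and is not c-commanded by it → coindexation permitted.
*Kenji₃* c-commands the pronoun within its binding domain → coindexation would violate Principle B.
*Rashid₄*: the pronoun c-commands this R-expression → coindexation would violate Principle C on *Rashid₄*.

{1, 2}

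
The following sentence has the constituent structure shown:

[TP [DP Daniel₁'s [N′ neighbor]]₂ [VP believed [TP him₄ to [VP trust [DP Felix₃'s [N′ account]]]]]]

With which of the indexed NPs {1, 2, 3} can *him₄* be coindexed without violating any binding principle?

*him* is a pronoun, so Principle B applies: it must be free in its binding domain.
Binding domain of *him₄*: the matrix TP, whose subject is [Daniel₁'s neighbor]₂.
*Daniel₁* and the pronoun do not c-command one another → neither Principle B nor Principle C is at stake; coindexation permitted.
*[Daniel₁'s neighbor]₂* c-commands the pronoun within its binding domain → coindexation would violate Principle B.
*Felix₃*: the pronoun c-commands this R-expression → coindexation would violate Principle C on *Felix₃*.

{1}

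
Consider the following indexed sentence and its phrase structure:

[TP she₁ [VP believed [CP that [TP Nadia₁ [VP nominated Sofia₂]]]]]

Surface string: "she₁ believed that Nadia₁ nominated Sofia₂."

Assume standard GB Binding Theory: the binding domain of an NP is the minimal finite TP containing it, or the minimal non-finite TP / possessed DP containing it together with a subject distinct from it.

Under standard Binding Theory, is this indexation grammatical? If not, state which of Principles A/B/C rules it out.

The two coindexed NPs are *she₁* and *Nadia₁*.
*Nadia₁* is an R-expression. Principle C requires it to be free everywhere.
*she₁* c-commands it and carries the same index.
The R-expression is bound → Principle C violation.

Principle C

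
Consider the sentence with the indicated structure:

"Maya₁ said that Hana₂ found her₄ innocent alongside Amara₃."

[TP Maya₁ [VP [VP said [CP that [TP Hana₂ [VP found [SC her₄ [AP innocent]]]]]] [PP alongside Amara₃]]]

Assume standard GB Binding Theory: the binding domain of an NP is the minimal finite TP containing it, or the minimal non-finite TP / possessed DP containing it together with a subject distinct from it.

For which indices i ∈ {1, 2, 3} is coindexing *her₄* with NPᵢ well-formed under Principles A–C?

{1, 3}

*her* is a pronoun, so Principle B applies: it must be free in its binding domain.
Binding domain of *her₄*: the embedded TP, whose subject is Hana₂.
*Maya₁* c-commands the pronoun but from outside its binding domain, and is not c-commanded by it → coindexation permitted.
*Hana₂* c-commands the pronoun within its binding domain → coindexation would violate Principle B.
*Amara₃* and the pronoun do not c-command one another → neither Principle B nor Principle C is at stake; coindexation permitted.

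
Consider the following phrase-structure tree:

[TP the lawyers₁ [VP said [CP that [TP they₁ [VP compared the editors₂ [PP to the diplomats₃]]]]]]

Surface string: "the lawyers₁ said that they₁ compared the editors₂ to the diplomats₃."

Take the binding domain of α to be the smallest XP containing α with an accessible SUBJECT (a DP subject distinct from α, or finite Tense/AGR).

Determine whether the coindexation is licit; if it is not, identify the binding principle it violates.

grammatical

The two coindexed NPs are *the lawyers₁* and *they₁*.
*they₁* is a pronoun; nothing c-commands it within its binding domain (the embedded TP.), so Principle B holds trivially.
*the lawyers₁* is an R-expression; *they₁* does not c-command it, and no other NP shares its index, so Principle C is satisfied.
All principles are respected.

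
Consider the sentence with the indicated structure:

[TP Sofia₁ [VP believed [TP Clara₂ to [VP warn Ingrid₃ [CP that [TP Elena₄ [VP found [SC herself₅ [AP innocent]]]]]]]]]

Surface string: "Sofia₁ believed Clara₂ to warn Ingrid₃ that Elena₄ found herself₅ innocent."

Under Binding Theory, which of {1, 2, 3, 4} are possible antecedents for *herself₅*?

{4}

*herself* is an anaphor, so Principle A applies: it must be bound in its binding domain.
Binding domain of *herself₅*: the embedded TP, whose subject is Elena₄.
*Sofia₁* c-commands the anaphor but is outside its binding domain → cannot satisfy Principle A.
*Clara₂* c-commands the anaphor but is outside its binding domain → cannot satisfy Principle A.
*Ingrid₃* c-commands the anaphor but is outside its binding domain → cannot satisfy Principle A.
*Elena₄* c-commands the anaphor within its binding domain → licit binder.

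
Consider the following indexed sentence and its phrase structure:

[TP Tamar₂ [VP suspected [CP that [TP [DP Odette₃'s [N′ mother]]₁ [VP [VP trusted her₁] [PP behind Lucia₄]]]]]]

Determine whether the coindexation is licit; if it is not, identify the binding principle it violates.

Principle B

The two coindexed NPs are *[Odette₃'s mother]₁* and *her₁*.
*her₁* is a pronoun. Its binding domain is the embedded TP, whose subject is [Odette₃'s mother]₁.
*[Odette₃'s mother]₁* c-commands it within that domain and carries the same index.
The pronoun is locally bound → Principle B violation.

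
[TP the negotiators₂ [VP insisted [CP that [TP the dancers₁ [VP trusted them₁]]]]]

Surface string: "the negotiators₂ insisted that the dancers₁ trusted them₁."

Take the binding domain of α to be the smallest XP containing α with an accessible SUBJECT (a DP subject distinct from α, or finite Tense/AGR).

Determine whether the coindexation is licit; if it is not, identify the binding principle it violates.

The two coindexed NPs are *the dancers₁* and *them₁*.
*them₁* is a pronoun. Its binding domain is the embedded TP, whose subject is the dancers₁.
*the dancers₁* c-commands it within that domain and carries the same index.
The pronoun is locally bound → Principle B violation.

Principle B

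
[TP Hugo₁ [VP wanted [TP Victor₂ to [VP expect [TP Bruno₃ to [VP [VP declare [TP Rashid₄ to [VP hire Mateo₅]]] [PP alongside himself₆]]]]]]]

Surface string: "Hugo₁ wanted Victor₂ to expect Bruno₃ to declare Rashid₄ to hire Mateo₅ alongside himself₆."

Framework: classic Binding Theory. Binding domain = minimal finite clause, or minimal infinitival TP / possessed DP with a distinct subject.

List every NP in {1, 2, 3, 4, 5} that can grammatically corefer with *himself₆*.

{3}

*himself* is an anaphor, so Principle A applies: it must be bound in its binding domain.
Binding domain of *himself₆*: the embedded TP, whose subject is Bruno₃.
*Hugo₁* c-commands the anaphor but is outside its binding domain → cannot satisfy Principle A.
*Victor₂* c-commands the anaphor but is outside its binding domain → cannot satisfy Principle A.
*Bruno₃* c-commands the anaphor within its binding domain → licit binder.
*Rashid₄* does not c-command the anaphor → cannot bind it.
*Mateo₅* does not c-command the anaphor → cannot bind it.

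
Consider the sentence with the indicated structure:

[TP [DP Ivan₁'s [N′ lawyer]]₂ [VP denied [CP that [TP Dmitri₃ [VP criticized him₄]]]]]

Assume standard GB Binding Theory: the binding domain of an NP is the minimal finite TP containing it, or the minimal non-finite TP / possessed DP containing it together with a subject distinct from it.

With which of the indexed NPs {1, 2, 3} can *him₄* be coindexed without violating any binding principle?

*him* is a pronoun, so Principle B applies: it must be free in its binding domain.
Binding domain of *him₄*: the embedded TP, whose subject is Dmitri₃.
*Ivan₁* and the pronoun do not c-command one another → neither Principle B nor Principle C is at stake; coindexation permitted.
*[Ivan₁'s lawyer]₂* c-commands the pronoun but from outside its binding domain, and is not c-commanded by it → coindexation permitted.
*Dmitri₃* c-commands the pronoun within its binding domain → coindexation would violate Principle B.

{1, 2}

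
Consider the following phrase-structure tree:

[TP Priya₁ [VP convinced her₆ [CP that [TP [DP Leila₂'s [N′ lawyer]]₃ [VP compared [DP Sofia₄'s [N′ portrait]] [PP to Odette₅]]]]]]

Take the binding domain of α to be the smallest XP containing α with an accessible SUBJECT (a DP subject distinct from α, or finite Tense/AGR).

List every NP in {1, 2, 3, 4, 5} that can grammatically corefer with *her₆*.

none

*her* is a pronoun, so Principle B applies: it must be free in its binding domain.
Binding domain of *her₆*: the matrix TP, whose subject is Priya₁.
*Priya₁* c-commands the pronoun within its binding domain → coindexation would violate Principle B.
*Leila₂*: the pronoun c-commands this R-expression → coindexation would violate Principle C on *Leila₂*.
*[Leila₂'s lawyer]₃*: the pronoun c-commands this R-expression → coindexation would violate Principle C on *[Leila₂'s lawyer]₃*.
*Sofia₄*: the pronoun c-commands this R-expression → coindexation would violate Principle C on *Sofia₄*.
*Odette₅*: the pronoun c-commands this R-expression → coindexation would violate Principle C on *Odette₅*.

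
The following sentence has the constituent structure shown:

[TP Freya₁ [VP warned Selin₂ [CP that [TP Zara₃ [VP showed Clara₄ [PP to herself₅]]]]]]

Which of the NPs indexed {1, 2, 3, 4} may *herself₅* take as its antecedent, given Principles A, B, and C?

*herself* is an anaphor, so Principle A applies: it must be bound in its binding domain.
Binding domain of *herself₅*: the embedded TP, whose subject is Zara₃.
*Freya₁* c-commands the anaphor but is outside its binding domain → cannot satisfy Principle A.
*Selin₂* c-commands the anaphor but is outside its binding domain → cannot satisfy Principle A.
*Zara₃* c-commands the anaphor within its binding domain → licit binder.
*Clara₄* c-commands the anaphor within its binding domain → licit binder.

{3, 4}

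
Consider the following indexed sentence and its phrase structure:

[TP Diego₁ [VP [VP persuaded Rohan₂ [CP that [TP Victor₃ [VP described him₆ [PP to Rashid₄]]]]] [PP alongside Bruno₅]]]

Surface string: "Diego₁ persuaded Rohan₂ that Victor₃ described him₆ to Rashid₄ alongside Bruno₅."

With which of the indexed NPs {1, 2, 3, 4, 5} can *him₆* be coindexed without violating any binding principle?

{1, 2, 5}

*him* is a pronoun, so Principle B applies: it must be free in its binding domain.
Binding domain of *him₆*: the embedded TP, whose subject is Victor₃.
*Diego₁* c-commands the pronoun but from outside its binding domain, and is not c-commanded by it → coindexation permitted.
*Rohan₂* c-commands the pronoun but from outside its binding domain, and is not c-commanded by it → coindexation permitted.
*Victor₃* c-commands the pronoun within its binding domain → coindexation would violate Principle B.
*Rashid₄*: the pronoun c-commands this R-expression → coindexation would violate Principle C on *Rashid₄*.
*Bruno₅* and the pronoun do not c-command one another → neither Principle B nor Principle C is at stake; coindexation permitted.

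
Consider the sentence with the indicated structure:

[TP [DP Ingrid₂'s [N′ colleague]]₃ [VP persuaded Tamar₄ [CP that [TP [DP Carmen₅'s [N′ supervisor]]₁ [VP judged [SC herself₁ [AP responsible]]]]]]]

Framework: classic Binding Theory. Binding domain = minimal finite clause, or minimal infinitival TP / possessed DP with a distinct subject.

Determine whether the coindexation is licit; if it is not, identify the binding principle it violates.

The two coindexed NPs are *[Carmen₅'s supervisor]₁* and *herself₁*.
*herself₁* is an anaphor; its binding domain is the embedded TP, whose subject is [Carmen₅'s supervisor]₁. *[Carmen₅'s supervisor]₁* c-commands it within that domain and shares its index, so Principle A is satisfied.
*[Carmen₅'s supervisor]₁* is an R-expression; *herself₁* does not c-command it, and no other NP shares its index, so Principle C is satisfied.
All principles are respected.

grammatical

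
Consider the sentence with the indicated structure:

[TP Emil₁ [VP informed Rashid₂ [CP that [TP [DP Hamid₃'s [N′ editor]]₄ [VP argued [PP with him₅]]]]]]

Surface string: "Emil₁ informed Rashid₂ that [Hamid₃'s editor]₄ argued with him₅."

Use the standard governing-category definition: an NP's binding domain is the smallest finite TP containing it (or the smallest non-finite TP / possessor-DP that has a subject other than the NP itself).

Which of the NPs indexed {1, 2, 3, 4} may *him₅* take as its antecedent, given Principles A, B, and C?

*him* is a pronoun, so Principle B applies: it must be free in its binding domain.
Binding domain of *him₅*: the embedded TP, whose subject is [Hamid₃'s editor]₄.
*Emil₁* c-commands the pronoun but from outside its binding domain, and is not c-commanded by it → coindexation permitted.
*Rashid₂* c-commands the pronoun but from outside its binding domain, and is not c-commanded by it → coindexation permitted.
*Hamid₃* and the pronoun do not c-command one another → neither Principle B nor Principle C is at stake; coindexation permitted.
*[Hamid₃'s editor]₄* c-commands the pronoun within its binding domain → coindexation would violate Principle B.

{1, 2, 3}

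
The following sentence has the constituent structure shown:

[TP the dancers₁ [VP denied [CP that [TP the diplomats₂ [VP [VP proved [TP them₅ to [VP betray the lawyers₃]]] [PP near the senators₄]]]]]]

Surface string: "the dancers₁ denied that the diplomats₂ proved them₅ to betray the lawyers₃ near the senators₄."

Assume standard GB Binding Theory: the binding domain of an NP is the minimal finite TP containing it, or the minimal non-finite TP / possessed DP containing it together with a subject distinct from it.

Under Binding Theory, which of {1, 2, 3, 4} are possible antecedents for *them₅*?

*them* is a pronoun, so Principle B applies: it must be free in its binding domain.
Binding domain of *them₅*: the embedded TP, whose subject is the diplomats₂.
*the dancers₁* c-commands the pronoun but from outside its binding domain, and is not c-commanded by it → coindexation permitted.
*the diplomats₂* c-commands the pronoun within its binding domain → coindexation would violate Principle B.
*the lawyers₃*: the pronoun c-commands this R-expression → coindexation would violate Principle C on *the lawyers₃*.
*the senators₄* and the pronoun do not c-command one another → neither Principle B nor Principle C is at stake; coindexation permitted.

{1, 4}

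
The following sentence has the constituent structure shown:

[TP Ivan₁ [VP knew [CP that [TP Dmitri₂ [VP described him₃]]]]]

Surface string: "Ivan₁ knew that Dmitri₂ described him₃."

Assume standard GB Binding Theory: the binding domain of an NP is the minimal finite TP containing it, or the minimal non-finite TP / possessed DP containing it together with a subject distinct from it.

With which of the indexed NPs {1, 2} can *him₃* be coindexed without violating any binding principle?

*him* is a pronoun, so Principle B applies: it must be free in its binding domain.
Binding domain of *him₃*: the embedded TP, whose subject is Dmitri₂.
*Ivan₁* c-commands the pronoun but from outside its binding domain, and is not c-commanded by it → coindexation permitted.
*Dmitri₂* c-commands the pronoun within its binding domain → coindexation would violate Principle B.

{1}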